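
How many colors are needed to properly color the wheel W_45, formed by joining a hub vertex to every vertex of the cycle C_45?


W_45 consists of the cycle C_45 together with a hub vertex adjacent to every cycle vertex.
The cycle C_45 needs 3 colors (odd cycle -> 3).
The hub is adjacent to every cycle vertex, so it must receive a new color distinct from all of them.
Chromatic number = 3 + 1 = 4.

4


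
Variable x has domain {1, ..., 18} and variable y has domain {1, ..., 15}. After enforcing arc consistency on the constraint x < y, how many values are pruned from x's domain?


For the constraint x < y, x needs a supporting value in y's domain.
x can be at most 14 (one less than y's maximum).
Valid x values from domain: 14 out of 18.
Pruned = 18 - 14 = 4.

4


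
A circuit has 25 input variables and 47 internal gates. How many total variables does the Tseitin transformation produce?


The Tseitin transformation introduces one auxiliary variable per gate.
Total variables = inputs + gates = 25 + 47 = 72.

72


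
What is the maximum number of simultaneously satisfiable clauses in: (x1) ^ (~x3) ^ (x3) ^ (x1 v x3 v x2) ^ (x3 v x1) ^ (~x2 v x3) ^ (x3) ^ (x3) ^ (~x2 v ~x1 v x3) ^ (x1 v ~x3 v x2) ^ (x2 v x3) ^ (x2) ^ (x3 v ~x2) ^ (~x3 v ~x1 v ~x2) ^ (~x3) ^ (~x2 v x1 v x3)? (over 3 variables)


Enumerate all 8 truth assignments.
For each, count how many of the 16 clauses are satisfied.
The formula is not fully satisfiable, so the maximum is below 16.
Maximum simultaneously satisfiable clauses = 13.

13


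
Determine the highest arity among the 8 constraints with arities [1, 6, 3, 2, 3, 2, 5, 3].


The arities are: 1, 6, 3, 2, 3, 2, 5, 3.
Scan for the maximum value.
Maximum arity = 6.

6


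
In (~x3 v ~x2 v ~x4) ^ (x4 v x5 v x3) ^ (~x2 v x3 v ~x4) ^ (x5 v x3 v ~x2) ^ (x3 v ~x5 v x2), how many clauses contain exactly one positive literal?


A definite clause has exactly one positive literal.
Clause 1: 0 positive -> not definite
Clause 2: 3 positive -> not definite
Clause 3: 1 positive -> definite
Clause 4: 2 positive -> not definite
Clause 5: 2 positive -> not definite
Definite clause count = 1.

1


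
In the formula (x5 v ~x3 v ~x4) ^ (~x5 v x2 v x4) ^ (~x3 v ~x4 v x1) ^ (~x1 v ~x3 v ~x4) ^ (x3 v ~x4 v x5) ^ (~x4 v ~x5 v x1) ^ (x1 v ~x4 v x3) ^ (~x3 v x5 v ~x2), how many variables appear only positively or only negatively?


A pure literal appears in only one polarity across all clauses.
No pure literals found.
Count = 0.

0


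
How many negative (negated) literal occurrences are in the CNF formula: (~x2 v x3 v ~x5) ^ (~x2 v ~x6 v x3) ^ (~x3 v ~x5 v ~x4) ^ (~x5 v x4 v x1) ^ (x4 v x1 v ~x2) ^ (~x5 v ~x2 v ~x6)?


Scan each clause for negated literals.
Clause 1: 2 negative; Clause 2: 2 negative; Clause 3: 3 negative; Clause 4: 1 negative; Clause 5: 1 negative; Clause 6: 3 negative.
Total negative literal occurrences = 12.

12


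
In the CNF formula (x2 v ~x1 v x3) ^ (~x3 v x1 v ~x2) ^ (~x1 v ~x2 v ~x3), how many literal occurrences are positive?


Scan each clause for unnegated literals.
Clause 1: 2 positive; Clause 2: 1 positive; Clause 3: 0 positive.
Total positive literal occurrences = 3.

3


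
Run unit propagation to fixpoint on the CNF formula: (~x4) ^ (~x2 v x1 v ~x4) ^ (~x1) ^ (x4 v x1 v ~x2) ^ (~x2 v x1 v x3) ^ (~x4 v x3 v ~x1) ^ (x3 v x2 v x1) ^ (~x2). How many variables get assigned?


Unit propagation repeatedly assigns the literal in any unit clause, then simplifies.
Assignments in order: x4 = F, x1 = F, x2 = F, x3 = T.
No further unit clauses remain.
Total variables assigned = 4.

4


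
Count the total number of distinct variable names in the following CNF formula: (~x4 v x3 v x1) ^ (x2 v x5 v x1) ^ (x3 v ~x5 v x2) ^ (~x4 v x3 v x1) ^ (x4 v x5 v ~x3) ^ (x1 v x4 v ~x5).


Identify each distinct variable in the formula.
Variables found: x1, x2, x3, x4, x5.
Total distinct variables = 5.

5


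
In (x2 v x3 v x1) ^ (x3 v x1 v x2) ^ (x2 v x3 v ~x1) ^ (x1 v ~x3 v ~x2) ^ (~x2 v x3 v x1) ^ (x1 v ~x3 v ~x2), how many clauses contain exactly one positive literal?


A definite clause has exactly one positive literal.
Clause 1: 3 positive -> not definite
Clause 2: 3 positive -> not definite
Clause 3: 2 positive -> not definite
Clause 4: 1 positive -> definite
Clause 5: 2 positive -> not definite
Clause 6: 1 positive -> definite
Definite clause count = 2.

2


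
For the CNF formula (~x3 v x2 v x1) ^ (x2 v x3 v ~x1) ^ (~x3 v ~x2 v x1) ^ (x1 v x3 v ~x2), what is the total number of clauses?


Each group enclosed in parentheses joined by ^ is one clause.
Counting the conjuncts: 4 clauses.

4


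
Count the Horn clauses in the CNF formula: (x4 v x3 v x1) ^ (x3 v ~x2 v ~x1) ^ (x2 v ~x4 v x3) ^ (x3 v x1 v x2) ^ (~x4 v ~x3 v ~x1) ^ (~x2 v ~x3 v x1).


A Horn clause has at most one positive literal.
Clause 1: 3 positive lit(s) -> not Horn
Clause 2: 1 positive lit(s) -> Horn
Clause 3: 2 positive lit(s) -> not Horn
Clause 4: 3 positive lit(s) -> not Horn
Clause 5: 0 positive lit(s) -> Horn
Clause 6: 1 positive lit(s) -> Horn
Total Horn clauses = 3.

3


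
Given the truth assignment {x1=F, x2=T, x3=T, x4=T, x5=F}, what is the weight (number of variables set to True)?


The weight is the number of variables assigned True.
True variables: x2, x3, x4.
Weight = 3.

3


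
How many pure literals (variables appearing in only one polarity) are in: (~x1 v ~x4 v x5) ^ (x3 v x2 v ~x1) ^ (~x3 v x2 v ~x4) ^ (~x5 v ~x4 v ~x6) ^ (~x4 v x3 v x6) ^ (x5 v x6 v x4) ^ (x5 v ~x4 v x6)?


A pure literal appears in only one polarity across all clauses.
Pure literals: x1 (negative only), x2 (positive only).
Count = 2.

2


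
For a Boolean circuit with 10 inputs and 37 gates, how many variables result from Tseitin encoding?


The Tseitin transformation introduces one auxiliary variable per gate.
Total variables = inputs + gates = 10 + 37 = 47.

47


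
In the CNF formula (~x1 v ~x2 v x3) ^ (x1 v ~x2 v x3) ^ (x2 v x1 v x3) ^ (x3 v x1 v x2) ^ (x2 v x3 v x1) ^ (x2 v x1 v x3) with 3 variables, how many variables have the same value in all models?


Find all satisfying assignments: 5 model(s).
Check which variables have the same value in every model.
No variable is fixed across all models.
Backbone size = 0.

0


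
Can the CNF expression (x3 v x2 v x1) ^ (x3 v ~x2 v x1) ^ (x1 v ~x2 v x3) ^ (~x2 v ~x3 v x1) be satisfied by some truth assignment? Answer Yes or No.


Check all 8 possible truth assignments.
Number of satisfying assignments found: 5.
The formula is satisfiable.

Yes


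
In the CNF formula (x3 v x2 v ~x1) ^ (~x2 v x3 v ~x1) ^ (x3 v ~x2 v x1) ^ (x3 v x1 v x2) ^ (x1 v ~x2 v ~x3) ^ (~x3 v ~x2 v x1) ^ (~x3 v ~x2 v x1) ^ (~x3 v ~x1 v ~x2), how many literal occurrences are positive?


Scan each clause for unnegated literals.
Clause 1: 2 positive; Clause 2: 1 positive; Clause 3: 2 positive; Clause 4: 3 positive; Clause 5: 1 positive; Clause 6: 1 positive; Clause 7: 1 positive; Clause 8: 0 positive.
Total positive literal occurrences = 11.

11


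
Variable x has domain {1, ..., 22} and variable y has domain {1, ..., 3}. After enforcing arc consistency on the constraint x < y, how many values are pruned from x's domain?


For the constraint x < y, x needs a supporting value in y's domain.
x can be at most 2 (one less than y's maximum).
Valid x values from domain: 2 out of 22.
Pruned = 22 - 2 = 20.

20


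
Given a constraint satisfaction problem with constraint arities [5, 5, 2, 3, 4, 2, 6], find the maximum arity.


The arities are: 5, 5, 2, 3, 4, 2, 6.
Scan for the maximum value.
Maximum arity = 6.

6


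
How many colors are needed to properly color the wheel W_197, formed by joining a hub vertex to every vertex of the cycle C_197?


W_197 consists of the cycle C_197 together with a hub vertex adjacent to every cycle vertex.
The cycle C_197 needs 3 colors (odd cycle -> 3).
The hub is adjacent to every cycle vertex, so it must receive a new color distinct from all of them.
Chromatic number = 3 + 1 = 4.

4


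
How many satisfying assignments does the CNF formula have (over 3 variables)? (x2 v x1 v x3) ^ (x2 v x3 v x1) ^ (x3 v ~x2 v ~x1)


Enumerate all 8 truth assignments over 3 variables.
Test each against every clause.
Satisfying assignments found: 6.

6


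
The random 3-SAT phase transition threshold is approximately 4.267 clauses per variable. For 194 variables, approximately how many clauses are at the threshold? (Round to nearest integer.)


The 3-SAT phase transition occurs at approximately 4.267 clauses per variable.
m = 4.267 * 194 = 827.798.
Rounded to nearest integer: 828.

828


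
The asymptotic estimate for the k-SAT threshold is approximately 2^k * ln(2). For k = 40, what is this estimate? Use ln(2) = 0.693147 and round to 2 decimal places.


Using the asymptotic formula: threshold ~ 2^k * ln(2).
2^40 = 1099511627776.
1099511627776 * 0.693147 = 762123186258.05.

762123186258.05


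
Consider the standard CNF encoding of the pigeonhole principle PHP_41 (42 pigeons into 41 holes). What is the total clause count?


The PHP encoding has two parts:
1) At-least-one-hole clauses: 42 (one per pigeon, each with 41 literals).
2) At-most-one-pigeon-per-hole clauses: 41 holes * C(42,2) = 41 * 861 = 35301.
Total clauses = 42 + 35301 = 35343.

35343


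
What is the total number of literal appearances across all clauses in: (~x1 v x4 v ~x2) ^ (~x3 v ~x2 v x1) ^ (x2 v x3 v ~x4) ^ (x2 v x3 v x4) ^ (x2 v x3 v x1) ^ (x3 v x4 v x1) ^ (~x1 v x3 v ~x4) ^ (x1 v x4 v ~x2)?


Clause lengths: 3, 3, 3, 3, 3, 3, 3, 3.
Sum = 3 + 3 + 3 + 3 + 3 + 3 + 3 + 3 = 24.

24


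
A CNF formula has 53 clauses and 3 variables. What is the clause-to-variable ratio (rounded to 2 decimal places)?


Clause-to-variable ratio = clauses / variables.
53 / 3 = 17.67.

17.67


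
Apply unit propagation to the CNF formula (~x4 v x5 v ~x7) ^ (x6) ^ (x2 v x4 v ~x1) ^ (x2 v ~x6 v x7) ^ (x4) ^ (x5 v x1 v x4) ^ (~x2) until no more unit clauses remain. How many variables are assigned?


Unit propagation repeatedly assigns the literal in any unit clause, then simplifies.
Assignments in order: x6 = T, x4 = T, x2 = F, x7 = T, x5 = T.
No further unit clauses remain.
Total variables assigned = 5.

5


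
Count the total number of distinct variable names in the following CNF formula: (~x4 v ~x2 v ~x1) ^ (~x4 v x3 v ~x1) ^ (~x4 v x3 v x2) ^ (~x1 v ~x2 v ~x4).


Identify each distinct variable in the formula.
Variables found: x1, x2, x3, x4.
Total distinct variables = 4.

4


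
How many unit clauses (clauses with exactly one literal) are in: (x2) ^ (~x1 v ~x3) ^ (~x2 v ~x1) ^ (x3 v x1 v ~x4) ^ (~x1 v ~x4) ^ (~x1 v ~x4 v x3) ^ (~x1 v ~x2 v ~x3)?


A unit clause contains exactly one literal.
Unit clauses found: (x2).
Count = 1.

1


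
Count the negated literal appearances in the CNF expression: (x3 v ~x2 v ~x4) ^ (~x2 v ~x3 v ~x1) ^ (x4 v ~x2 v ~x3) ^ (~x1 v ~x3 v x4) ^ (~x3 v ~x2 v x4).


Scan each clause for negated literals.
Clause 1: 2 negative; Clause 2: 3 negative; Clause 3: 2 negative; Clause 4: 2 negative; Clause 5: 2 negative.
Total negative literal occurrences = 11.

11


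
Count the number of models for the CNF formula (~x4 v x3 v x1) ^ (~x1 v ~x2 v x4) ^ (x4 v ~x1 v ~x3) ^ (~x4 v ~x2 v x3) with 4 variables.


Enumerate all 16 truth assignments over 4 variables.
Test each against every clause.
Satisfying assignments found: 10.

10


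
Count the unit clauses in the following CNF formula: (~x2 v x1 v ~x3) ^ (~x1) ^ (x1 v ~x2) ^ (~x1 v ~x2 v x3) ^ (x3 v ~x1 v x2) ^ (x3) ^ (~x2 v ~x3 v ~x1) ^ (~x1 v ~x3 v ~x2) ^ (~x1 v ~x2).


A unit clause contains exactly one literal.
Unit clauses found: (~x1), (x3).
Count = 2.

2


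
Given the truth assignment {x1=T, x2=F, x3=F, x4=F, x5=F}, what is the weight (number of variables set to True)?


The weight is the number of variables assigned True.
True variables: x1.
Weight = 1.

1


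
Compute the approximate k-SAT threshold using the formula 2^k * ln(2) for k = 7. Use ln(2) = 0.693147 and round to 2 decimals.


Using the asymptotic formula: threshold ~ 2^k * ln(2).
2^7 = 128.
128 * 0.693147 = 88.72.

88.72


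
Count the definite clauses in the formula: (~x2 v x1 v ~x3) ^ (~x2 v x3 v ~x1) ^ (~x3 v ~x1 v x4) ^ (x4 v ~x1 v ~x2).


A definite clause has exactly one positive literal.
Clause 1: 1 positive -> definite
Clause 2: 1 positive -> definite
Clause 3: 1 positive -> definite
Clause 4: 1 positive -> definite
Definite clause count = 4.

4


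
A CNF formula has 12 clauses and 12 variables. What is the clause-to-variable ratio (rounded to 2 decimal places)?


Clause-to-variable ratio = clauses / variables.
12 / 12 = 1.0.

1.0


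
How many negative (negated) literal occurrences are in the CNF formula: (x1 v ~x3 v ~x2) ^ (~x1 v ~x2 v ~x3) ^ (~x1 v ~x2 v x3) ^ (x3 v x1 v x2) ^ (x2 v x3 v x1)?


Scan each clause for negated literals.
Clause 1: 2 negative; Clause 2: 3 negative; Clause 3: 2 negative; Clause 4: 0 negative; Clause 5: 0 negative.
Total negative literal occurrences = 7.

7


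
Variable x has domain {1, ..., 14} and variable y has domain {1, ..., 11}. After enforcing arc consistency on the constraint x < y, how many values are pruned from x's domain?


For the constraint x < y, x needs a supporting value in y's domain.
x can be at most 10 (one less than y's maximum).
Valid x values from domain: 10 out of 14.
Pruned = 14 - 10 = 4.

4


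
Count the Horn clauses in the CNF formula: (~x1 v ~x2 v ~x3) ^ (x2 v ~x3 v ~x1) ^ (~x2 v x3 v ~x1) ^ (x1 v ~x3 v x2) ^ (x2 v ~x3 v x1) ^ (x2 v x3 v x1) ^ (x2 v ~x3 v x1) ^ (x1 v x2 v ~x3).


A Horn clause has at most one positive literal.
Clause 1: 0 positive lit(s) -> Horn
Clause 2: 1 positive lit(s) -> Horn
Clause 3: 1 positive lit(s) -> Horn
Clause 4: 2 positive lit(s) -> not Horn
Clause 5: 2 positive lit(s) -> not Horn
Clause 6: 3 positive lit(s) -> not Horn
Clause 7: 2 positive lit(s) -> not Horn
Clause 8: 2 positive lit(s) -> not Horn
Total Horn clauses = 3.

3


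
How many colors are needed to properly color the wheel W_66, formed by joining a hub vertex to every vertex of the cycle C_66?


W_66 consists of the cycle C_66 together with a hub vertex adjacent to every cycle vertex.
The cycle C_66 needs 2 colors (even cycle -> 2).
The hub is adjacent to every cycle vertex, so it must receive a new color distinct from all of them.
Chromatic number = 2 + 1 = 3.

3


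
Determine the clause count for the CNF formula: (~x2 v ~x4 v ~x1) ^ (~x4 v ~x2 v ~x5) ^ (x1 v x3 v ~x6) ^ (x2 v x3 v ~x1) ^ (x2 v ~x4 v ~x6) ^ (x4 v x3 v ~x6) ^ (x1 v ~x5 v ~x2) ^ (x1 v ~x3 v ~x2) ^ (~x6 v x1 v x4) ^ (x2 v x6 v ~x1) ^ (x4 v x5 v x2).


Each group enclosed in parentheses joined by ^ is one clause.
Counting the conjuncts: 11 clauses.

11


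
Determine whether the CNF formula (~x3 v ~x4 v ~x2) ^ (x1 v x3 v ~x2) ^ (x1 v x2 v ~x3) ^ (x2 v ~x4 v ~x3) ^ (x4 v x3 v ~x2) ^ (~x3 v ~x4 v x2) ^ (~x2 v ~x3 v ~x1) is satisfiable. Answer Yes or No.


Check all 16 possible truth assignments.
Number of satisfying assignments found: 7.
The formula is satisfiable.

Yes


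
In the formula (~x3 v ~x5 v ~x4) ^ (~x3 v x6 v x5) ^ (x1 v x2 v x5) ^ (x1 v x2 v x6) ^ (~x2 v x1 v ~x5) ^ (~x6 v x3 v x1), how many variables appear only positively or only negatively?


A pure literal appears in only one polarity across all clauses.
Pure literals: x1 (positive only), x4 (negative only).
Count = 2.

2


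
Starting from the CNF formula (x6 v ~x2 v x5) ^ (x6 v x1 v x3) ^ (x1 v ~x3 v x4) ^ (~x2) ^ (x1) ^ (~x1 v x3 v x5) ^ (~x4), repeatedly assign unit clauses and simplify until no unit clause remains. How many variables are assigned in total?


Unit propagation repeatedly assigns the literal in any unit clause, then simplifies.
Assignments in order: x2 = F, x1 = T, x4 = F.
No further unit clauses remain.
Total variables assigned = 3.

3


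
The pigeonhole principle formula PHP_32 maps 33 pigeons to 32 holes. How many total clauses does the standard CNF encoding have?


The PHP encoding has two parts:
1) At-least-one-hole clauses: 33 (one per pigeon, each with 32 literals).
2) At-most-one-pigeon-per-hole clauses: 32 holes * C(33,2) = 32 * 528 = 16896.
Total clauses = 33 + 16896 = 16929.

16929


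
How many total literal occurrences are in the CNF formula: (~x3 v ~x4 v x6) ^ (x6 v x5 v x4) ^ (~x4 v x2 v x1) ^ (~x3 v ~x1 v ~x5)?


Clause lengths: 3, 3, 3, 3.
Sum = 3 + 3 + 3 + 3 = 12.

12


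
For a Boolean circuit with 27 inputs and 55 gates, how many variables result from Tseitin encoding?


The Tseitin transformation introduces one auxiliary variable per gate.
Total variables = inputs + gates = 27 + 55 = 82.

82


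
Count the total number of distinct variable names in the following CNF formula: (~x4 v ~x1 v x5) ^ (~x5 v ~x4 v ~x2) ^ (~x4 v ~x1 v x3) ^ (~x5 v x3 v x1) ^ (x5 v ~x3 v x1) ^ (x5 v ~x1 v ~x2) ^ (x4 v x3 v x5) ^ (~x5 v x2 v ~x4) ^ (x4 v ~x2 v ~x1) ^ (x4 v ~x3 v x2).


Identify each distinct variable in the formula.
Variables found: x1, x2, x3, x4, x5.
Total distinct variables = 5.

5


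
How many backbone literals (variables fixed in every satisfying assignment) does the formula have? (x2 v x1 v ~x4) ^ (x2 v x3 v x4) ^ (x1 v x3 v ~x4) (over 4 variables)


Find all satisfying assignments: 11 model(s).
Check which variables have the same value in every model.
No variable is fixed across all models.
Backbone size = 0.

0


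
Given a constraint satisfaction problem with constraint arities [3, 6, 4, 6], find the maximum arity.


The arities are: 3, 6, 4, 6.
Scan for the maximum value.
Maximum arity = 6.

6


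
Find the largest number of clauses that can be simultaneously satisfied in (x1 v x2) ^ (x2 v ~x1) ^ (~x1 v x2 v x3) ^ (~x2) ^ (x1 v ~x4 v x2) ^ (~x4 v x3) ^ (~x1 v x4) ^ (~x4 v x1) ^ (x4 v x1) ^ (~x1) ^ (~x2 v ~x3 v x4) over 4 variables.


Enumerate all 16 truth assignments.
For each, count how many of the 11 clauses are satisfied.
The formula is not fully satisfiable, so the maximum is below 11.
Maximum simultaneously satisfiable clauses = 9.

9


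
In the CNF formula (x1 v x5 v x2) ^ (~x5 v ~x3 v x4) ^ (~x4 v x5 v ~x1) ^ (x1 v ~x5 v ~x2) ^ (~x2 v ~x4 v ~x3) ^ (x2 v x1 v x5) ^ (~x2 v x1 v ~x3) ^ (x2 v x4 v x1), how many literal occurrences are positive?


Scan each clause for unnegated literals.
Clause 1: 3 positive; Clause 2: 1 positive; Clause 3: 1 positive; Clause 4: 1 positive; Clause 5: 0 positive; Clause 6: 3 positive; Clause 7: 1 positive; Clause 8: 3 positive.
Total positive literal occurrences = 13.

13


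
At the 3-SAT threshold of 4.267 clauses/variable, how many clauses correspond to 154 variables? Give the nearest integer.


The 3-SAT phase transition occurs at approximately 4.267 clauses per variable.
m = 4.267 * 154 = 657.118.
Rounded to nearest integer: 657.

657


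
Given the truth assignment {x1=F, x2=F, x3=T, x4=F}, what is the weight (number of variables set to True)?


The weight is the number of variables assigned True.
True variables: x3.
Weight = 1.

1


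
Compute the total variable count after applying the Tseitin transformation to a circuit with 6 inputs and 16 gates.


The Tseitin transformation introduces one auxiliary variable per gate.
Total variables = inputs + gates = 6 + 16 = 22.

22


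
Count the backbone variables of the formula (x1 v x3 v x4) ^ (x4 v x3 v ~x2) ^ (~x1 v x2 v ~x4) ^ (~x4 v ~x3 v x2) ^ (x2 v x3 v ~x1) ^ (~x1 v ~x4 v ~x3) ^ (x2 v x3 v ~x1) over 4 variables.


Find all satisfying assignments: 8 model(s).
Check which variables have the same value in every model.
No variable is fixed across all models.
Backbone size = 0.

0


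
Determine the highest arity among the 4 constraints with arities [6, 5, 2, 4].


The arities are: 6, 5, 2, 4.
Scan for the maximum value.
Maximum arity = 6.

6


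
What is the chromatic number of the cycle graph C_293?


An odd cycle cannot be 2-colored: alternating two colors around the cycle returns to the start with a conflict.
Since 293 is odd, three colors are required (and three suffice).
Chromatic number = 3.

3


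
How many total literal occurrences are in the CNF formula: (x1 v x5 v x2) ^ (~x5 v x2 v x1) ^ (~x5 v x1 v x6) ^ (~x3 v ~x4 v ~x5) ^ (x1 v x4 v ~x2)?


Clause lengths: 3, 3, 3, 3, 3.
Sum = 3 + 3 + 3 + 3 + 3 = 15.

15


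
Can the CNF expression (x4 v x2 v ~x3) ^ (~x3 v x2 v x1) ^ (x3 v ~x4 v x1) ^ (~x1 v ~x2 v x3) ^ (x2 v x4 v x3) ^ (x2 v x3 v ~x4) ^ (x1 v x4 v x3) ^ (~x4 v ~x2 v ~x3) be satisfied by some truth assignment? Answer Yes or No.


Check all 16 possible truth assignments.
Number of satisfying assignments found: 3.
The formula is satisfiable.

Yes


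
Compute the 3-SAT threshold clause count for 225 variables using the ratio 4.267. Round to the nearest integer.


The 3-SAT phase transition occurs at approximately 4.267 clauses per variable.
m = 4.267 * 225 = 960.075.
Rounded to nearest integer: 960.

960


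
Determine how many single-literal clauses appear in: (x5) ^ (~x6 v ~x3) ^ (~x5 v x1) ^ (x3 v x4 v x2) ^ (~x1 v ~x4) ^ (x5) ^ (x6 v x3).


A unit clause contains exactly one literal.
Unit clauses found: (x5), (x5).
Count = 2.

2


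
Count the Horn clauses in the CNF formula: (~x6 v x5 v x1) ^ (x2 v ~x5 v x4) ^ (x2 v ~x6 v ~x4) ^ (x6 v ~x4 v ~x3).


A Horn clause has at most one positive literal.
Clause 1: 2 positive lit(s) -> not Horn
Clause 2: 2 positive lit(s) -> not Horn
Clause 3: 1 positive lit(s) -> Horn
Clause 4: 1 positive lit(s) -> Horn
Total Horn clauses = 2.

2


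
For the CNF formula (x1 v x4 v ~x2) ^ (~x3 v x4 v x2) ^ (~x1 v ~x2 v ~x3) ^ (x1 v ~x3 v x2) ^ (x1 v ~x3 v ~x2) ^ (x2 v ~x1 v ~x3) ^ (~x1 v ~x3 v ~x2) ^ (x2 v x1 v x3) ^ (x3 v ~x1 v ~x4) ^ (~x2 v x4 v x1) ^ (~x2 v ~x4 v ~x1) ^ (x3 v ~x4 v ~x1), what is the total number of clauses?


Each group enclosed in parentheses joined by ^ is one clause.
Counting the conjuncts: 12 clauses.

12


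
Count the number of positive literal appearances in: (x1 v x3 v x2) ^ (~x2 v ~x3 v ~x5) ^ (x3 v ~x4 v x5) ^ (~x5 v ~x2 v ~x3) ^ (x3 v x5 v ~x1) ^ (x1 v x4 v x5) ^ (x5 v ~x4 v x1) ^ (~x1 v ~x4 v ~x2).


Scan each clause for unnegated literals.
Clause 1: 3 positive; Clause 2: 0 positive; Clause 3: 2 positive; Clause 4: 0 positive; Clause 5: 2 positive; Clause 6: 3 positive; Clause 7: 2 positive; Clause 8: 0 positive.
Total positive literal occurrences = 12.

12


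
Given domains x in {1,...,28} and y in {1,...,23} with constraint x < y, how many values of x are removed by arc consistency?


For the constraint x < y, x needs a supporting value in y's domain.
x can be at most 22 (one less than y's maximum).
Valid x values from domain: 22 out of 28.
Pruned = 28 - 22 = 6.

6


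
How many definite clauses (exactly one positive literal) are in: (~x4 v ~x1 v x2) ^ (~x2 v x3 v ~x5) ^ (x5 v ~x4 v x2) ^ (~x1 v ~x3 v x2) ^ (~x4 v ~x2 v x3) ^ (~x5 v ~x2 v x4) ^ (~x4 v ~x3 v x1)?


A definite clause has exactly one positive literal.
Clause 1: 1 positive -> definite
Clause 2: 1 positive -> definite
Clause 3: 2 positive -> not definite
Clause 4: 1 positive -> definite
Clause 5: 1 positive -> definite
Clause 6: 1 positive -> definite
Clause 7: 1 positive -> definite
Definite clause count = 6.

6


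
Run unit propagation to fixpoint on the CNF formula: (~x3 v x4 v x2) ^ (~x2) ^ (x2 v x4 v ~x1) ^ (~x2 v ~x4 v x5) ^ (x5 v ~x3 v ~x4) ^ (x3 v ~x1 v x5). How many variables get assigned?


Unit propagation repeatedly assigns the literal in any unit clause, then simplifies.
Assignments in order: x2 = F.
No further unit clauses remain.
Total variables assigned = 1.

1


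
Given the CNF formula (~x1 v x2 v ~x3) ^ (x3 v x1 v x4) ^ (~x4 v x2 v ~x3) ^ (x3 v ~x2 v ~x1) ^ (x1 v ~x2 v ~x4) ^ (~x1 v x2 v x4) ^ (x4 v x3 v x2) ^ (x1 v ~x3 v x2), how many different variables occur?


Identify each distinct variable in the formula.
Variables found: x1, x2, x3, x4.
Total distinct variables = 4.

4


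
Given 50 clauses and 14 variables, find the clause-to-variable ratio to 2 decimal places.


Clause-to-variable ratio = clauses / variables.
50 / 14 = 3.57.

3.57


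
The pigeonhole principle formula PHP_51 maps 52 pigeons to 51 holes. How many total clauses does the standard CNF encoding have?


The PHP encoding has two parts:
1) At-least-one-hole clauses: 52 (one per pigeon, each with 51 literals).
2) At-most-one-pigeon-per-hole clauses: 51 holes * C(52,2) = 51 * 1326 = 67626.
Total clauses = 52 + 67626 = 67678.

67678


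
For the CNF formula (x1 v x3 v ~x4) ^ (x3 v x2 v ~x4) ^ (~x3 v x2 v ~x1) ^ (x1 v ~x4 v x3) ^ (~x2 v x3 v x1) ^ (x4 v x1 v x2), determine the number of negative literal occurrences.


Scan each clause for negated literals.
Clause 1: 1 negative; Clause 2: 1 negative; Clause 3: 2 negative; Clause 4: 1 negative; Clause 5: 1 negative; Clause 6: 0 negative.
Total negative literal occurrences = 6.

6


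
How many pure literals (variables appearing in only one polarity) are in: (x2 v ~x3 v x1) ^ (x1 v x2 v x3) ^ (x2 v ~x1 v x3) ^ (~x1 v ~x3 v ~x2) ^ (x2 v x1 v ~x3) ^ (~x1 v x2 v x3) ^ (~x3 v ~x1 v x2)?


A pure literal appears in only one polarity across all clauses.
No pure literals found.
Count = 0.

0


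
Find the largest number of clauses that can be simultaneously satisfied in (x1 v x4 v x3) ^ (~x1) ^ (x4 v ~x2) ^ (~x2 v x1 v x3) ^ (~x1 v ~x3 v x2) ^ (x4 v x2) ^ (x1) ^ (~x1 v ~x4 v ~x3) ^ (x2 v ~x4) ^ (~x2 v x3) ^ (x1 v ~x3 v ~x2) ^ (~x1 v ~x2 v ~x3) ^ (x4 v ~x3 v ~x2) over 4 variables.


Enumerate all 16 truth assignments.
For each, count how many of the 13 clauses are satisfied.
The formula is not fully satisfiable, so the maximum is below 13.
Maximum simultaneously satisfiable clauses = 11.

11


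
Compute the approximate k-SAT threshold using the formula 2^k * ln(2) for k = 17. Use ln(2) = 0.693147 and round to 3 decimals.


Using the asymptotic formula: threshold ~ 2^k * ln(2).
2^17 = 131072.
131072 * 0.693147 = 90852.164.

90852.164


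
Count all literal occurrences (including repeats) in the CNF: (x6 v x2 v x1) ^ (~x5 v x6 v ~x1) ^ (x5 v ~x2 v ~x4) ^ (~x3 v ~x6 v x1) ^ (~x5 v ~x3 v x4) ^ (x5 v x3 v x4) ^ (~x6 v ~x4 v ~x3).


Clause lengths: 3, 3, 3, 3, 3, 3, 3.
Sum = 3 + 3 + 3 + 3 + 3 + 3 + 3 = 21.

21


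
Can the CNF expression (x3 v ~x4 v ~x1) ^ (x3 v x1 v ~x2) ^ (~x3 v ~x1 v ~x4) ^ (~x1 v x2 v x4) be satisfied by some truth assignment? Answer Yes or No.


Check all 16 possible truth assignments.
Number of satisfying assignments found: 8.
The formula is satisfiable.

Yes


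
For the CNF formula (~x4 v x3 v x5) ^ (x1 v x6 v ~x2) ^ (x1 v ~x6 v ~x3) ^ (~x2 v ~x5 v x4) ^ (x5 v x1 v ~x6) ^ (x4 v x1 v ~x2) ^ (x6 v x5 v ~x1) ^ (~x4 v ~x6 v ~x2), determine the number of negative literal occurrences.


Scan each clause for negated literals.
Clause 1: 1 negative; Clause 2: 1 negative; Clause 3: 2 negative; Clause 4: 2 negative; Clause 5: 1 negative; Clause 6: 1 negative; Clause 7: 1 negative; Clause 8: 3 negative.
Total negative literal occurrences = 12.

12


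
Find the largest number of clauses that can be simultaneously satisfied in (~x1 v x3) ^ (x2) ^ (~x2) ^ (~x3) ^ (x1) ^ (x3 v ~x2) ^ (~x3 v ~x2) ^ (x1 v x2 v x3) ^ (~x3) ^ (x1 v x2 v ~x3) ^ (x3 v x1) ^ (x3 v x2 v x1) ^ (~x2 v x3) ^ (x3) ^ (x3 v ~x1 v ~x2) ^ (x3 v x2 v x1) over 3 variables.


Enumerate all 8 truth assignments.
For each, count how many of the 16 clauses are satisfied.
The formula is not fully satisfiable, so the maximum is below 16.
Maximum simultaneously satisfiable clauses = 13.

13


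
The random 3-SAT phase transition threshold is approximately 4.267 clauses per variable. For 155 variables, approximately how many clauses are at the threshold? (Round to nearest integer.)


The 3-SAT phase transition occurs at approximately 4.267 clauses per variable.
m = 4.267 * 155 = 661.385.
Rounded to nearest integer: 661.

661


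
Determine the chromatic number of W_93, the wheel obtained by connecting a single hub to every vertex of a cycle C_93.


W_93 consists of the cycle C_93 together with a hub vertex adjacent to every cycle vertex.
The cycle C_93 needs 3 colors (odd cycle -> 3).
The hub is adjacent to every cycle vertex, so it must receive a new color distinct from all of them.
Chromatic number = 3 + 1 = 4.

4


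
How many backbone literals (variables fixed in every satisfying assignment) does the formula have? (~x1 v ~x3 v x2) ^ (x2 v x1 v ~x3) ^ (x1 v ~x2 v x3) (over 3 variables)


Find all satisfying assignments: 5 model(s).
Check which variables have the same value in every model.
No variable is fixed across all models.
Backbone size = 0.

0


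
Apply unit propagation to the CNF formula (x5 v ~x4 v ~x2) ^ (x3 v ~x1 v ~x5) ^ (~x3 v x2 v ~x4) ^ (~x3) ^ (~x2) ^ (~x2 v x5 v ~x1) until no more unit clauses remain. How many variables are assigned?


Unit propagation repeatedly assigns the literal in any unit clause, then simplifies.
Assignments in order: x3 = F, x2 = F.
No further unit clauses remain.
Total variables assigned = 2.

2


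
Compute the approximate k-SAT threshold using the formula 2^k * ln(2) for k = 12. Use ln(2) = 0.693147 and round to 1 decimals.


Using the asymptotic formula: threshold ~ 2^k * ln(2).
2^12 = 4096.
4096 * 0.693147 = 2839.1.

2839.1


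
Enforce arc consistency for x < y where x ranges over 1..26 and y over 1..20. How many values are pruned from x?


For the constraint x < y, x needs a supporting value in y's domain.
x can be at most 19 (one less than y's maximum).
Valid x values from domain: 19 out of 26.
Pruned = 26 - 19 = 7.

7


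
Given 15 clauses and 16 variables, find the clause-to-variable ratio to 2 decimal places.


Clause-to-variable ratio = clauses / variables.
15 / 16 = 0.94.

0.94


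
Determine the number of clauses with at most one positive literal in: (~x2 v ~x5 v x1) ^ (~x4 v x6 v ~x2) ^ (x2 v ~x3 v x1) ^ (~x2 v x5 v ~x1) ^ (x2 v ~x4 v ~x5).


A Horn clause has at most one positive literal.
Clause 1: 1 positive lit(s) -> Horn
Clause 2: 1 positive lit(s) -> Horn
Clause 3: 2 positive lit(s) -> not Horn
Clause 4: 1 positive lit(s) -> Horn
Clause 5: 1 positive lit(s) -> Horn
Total Horn clauses = 4.

4


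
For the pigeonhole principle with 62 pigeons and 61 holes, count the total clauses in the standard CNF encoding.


The PHP encoding has two parts:
1) At-least-one-hole clauses: 62 (one per pigeon, each with 61 literals).
2) At-most-one-pigeon-per-hole clauses: 61 holes * C(62,2) = 61 * 1891 = 115351.
Total clauses = 62 + 115351 = 115413.

115413


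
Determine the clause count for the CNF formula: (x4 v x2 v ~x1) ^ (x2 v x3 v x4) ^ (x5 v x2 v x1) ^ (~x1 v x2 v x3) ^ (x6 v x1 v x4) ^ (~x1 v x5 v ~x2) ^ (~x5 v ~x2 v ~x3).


Each group enclosed in parentheses joined by ^ is one clause.
Counting the conjuncts: 7 clauses.

7


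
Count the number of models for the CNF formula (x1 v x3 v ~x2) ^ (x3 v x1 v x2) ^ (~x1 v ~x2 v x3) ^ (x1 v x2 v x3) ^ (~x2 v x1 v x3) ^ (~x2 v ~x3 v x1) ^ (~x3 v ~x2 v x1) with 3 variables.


Enumerate all 8 truth assignments over 3 variables.
Test each against every clause.
Satisfying assignments found: 4.

4


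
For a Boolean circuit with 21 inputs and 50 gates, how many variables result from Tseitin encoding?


The Tseitin transformation introduces one auxiliary variable per gate.
Total variables = inputs + gates = 21 + 50 = 71.

71


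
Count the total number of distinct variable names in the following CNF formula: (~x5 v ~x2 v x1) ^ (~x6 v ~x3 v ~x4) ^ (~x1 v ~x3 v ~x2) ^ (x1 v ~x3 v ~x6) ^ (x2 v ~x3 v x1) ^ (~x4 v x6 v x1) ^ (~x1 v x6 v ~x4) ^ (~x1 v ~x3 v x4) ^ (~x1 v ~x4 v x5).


Identify each distinct variable in the formula.
Variables found: x1, x2, x3, x4, x5, x6.
Total distinct variables = 6.

6


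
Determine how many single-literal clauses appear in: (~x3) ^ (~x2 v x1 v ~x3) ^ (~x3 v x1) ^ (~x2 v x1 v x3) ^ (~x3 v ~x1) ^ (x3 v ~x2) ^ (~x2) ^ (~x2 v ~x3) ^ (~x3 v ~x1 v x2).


A unit clause contains exactly one literal.
Unit clauses found: (~x3), (~x2).
Count = 2.

2


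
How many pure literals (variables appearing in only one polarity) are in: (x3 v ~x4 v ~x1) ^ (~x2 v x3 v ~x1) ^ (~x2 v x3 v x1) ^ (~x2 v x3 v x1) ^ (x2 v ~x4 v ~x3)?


A pure literal appears in only one polarity across all clauses.
Pure literals: x4 (negative only).
Count = 1.

1


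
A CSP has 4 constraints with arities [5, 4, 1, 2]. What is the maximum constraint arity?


The arities are: 5, 4, 1, 2.
Scan for the maximum value.
Maximum arity = 5.

5


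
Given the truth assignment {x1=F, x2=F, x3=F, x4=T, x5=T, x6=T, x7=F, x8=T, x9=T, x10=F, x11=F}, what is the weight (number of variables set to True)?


The weight is the number of variables assigned True.
True variables: x4, x5, x6, x8, x9.
Weight = 5.

5


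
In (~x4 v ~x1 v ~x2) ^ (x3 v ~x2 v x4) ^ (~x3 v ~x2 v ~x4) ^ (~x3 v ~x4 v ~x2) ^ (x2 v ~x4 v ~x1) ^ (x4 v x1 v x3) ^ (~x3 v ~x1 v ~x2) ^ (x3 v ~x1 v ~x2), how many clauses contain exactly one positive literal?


A definite clause has exactly one positive literal.
Clause 1: 0 positive -> not definite
Clause 2: 2 positive -> not definite
Clause 3: 0 positive -> not definite
Clause 4: 0 positive -> not definite
Clause 5: 1 positive -> definite
Clause 6: 3 positive -> not definite
Clause 7: 0 positive -> not definite
Clause 8: 1 positive -> definite
Definite clause count = 2.

2


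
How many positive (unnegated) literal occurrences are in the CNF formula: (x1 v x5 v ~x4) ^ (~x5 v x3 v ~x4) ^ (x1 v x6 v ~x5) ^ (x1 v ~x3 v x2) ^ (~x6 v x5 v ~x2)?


Scan each clause for unnegated literals.
Clause 1: 2 positive; Clause 2: 1 positive; Clause 3: 2 positive; Clause 4: 2 positive; Clause 5: 1 positive.
Total positive literal occurrences = 8.

8


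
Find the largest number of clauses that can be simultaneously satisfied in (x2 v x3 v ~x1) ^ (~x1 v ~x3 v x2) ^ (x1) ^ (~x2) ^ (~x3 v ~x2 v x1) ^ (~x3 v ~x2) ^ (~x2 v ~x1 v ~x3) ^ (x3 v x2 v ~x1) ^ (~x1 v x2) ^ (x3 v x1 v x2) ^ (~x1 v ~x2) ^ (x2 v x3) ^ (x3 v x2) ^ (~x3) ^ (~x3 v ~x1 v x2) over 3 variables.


Enumerate all 8 truth assignments.
For each, count how many of the 15 clauses are satisfied.
The formula is not fully satisfiable, so the maximum is below 15.
Maximum simultaneously satisfiable clauses = 13.

13


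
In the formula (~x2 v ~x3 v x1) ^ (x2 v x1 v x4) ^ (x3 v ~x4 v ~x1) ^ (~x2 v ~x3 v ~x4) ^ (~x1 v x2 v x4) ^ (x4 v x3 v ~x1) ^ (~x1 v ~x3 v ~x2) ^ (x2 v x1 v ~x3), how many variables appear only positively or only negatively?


A pure literal appears in only one polarity across all clauses.
No pure literals found.
Count = 0.

0


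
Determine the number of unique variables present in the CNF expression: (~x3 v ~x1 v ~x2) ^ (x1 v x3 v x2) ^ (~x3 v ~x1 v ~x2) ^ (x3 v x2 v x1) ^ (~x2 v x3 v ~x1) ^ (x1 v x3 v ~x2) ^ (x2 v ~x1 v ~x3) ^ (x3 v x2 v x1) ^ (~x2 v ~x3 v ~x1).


Identify each distinct variable in the formula.
Variables found: x1, x2, x3.
Total distinct variables = 3.

3


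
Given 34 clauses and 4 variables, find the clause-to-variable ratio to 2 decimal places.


Clause-to-variable ratio = clauses / variables.
34 / 4 = 8.5.

8.5


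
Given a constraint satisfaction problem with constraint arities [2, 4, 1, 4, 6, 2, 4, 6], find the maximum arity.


The arities are: 2, 4, 1, 4, 6, 2, 4, 6.
Scan for the maximum value.
Maximum arity = 6.

6


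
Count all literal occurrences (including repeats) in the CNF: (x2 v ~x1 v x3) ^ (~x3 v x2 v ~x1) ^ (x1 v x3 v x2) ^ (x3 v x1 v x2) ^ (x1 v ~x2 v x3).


Clause lengths: 3, 3, 3, 3, 3.
Sum = 3 + 3 + 3 + 3 + 3 = 15.

15


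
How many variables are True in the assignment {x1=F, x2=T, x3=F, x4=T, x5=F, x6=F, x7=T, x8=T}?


The weight is the number of variables assigned True.
True variables: x2, x4, x7, x8.
Weight = 4.

4


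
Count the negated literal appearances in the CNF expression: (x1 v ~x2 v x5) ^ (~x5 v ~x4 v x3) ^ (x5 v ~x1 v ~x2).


Scan each clause for negated literals.
Clause 1: 1 negative; Clause 2: 2 negative; Clause 3: 2 negative.
Total negative literal occurrences = 5.

5


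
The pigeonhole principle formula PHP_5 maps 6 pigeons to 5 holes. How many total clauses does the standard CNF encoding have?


The PHP encoding has two parts:
1) At-least-one-hole clauses: 6 (one per pigeon, each with 5 literals).
2) At-most-one-pigeon-per-hole clauses: 5 holes * C(6,2) = 5 * 15 = 75.
Total clauses = 6 + 75 = 81.

81


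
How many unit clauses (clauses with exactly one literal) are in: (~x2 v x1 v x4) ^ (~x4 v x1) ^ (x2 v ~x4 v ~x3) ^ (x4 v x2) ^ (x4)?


A unit clause contains exactly one literal.
Unit clauses found: (x4).
Count = 1.

1


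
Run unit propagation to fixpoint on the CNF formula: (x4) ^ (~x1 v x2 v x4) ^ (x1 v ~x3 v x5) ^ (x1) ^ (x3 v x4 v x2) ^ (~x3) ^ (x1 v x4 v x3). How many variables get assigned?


Unit propagation repeatedly assigns the literal in any unit clause, then simplifies.
Assignments in order: x4 = T, x1 = T, x3 = F.
No further unit clauses remain.
Total variables assigned = 3.

3


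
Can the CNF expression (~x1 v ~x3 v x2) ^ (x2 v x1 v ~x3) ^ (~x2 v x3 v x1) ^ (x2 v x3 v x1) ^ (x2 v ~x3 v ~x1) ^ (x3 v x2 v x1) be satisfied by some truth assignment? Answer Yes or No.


Check all 8 possible truth assignments.
Number of satisfying assignments found: 4.
The formula is satisfiable.

Yes


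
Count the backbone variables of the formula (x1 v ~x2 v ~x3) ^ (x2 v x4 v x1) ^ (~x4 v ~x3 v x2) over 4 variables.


Find all satisfying assignments: 10 model(s).
Check which variables have the same value in every model.
No variable is fixed across all models.
Backbone size = 0.

0


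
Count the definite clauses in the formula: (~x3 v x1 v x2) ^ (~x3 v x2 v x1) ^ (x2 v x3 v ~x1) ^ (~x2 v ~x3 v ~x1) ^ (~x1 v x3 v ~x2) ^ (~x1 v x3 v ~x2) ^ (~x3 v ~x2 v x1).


A definite clause has exactly one positive literal.
Clause 1: 2 positive -> not definite
Clause 2: 2 positive -> not definite
Clause 3: 2 positive -> not definite
Clause 4: 0 positive -> not definite
Clause 5: 1 positive -> definite
Clause 6: 1 positive -> definite
Clause 7: 1 positive -> definite
Definite clause count = 3.

3


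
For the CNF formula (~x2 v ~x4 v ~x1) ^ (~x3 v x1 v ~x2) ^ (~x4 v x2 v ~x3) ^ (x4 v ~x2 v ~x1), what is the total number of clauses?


Each group enclosed in parentheses joined by ^ is one clause.
Counting the conjuncts: 4 clauses.

4


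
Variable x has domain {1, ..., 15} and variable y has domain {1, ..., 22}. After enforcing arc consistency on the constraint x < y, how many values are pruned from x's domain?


For the constraint x < y, x needs a supporting value in y's domain.
x can be at most 21 (one less than y's maximum).
Valid x values from domain: 15 out of 15.
Pruned = 15 - 15 = 0.

0


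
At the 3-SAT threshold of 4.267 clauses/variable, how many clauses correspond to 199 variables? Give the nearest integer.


The 3-SAT phase transition occurs at approximately 4.267 clauses per variable.
m = 4.267 * 199 = 849.133.
Rounded to nearest integer: 849.

849


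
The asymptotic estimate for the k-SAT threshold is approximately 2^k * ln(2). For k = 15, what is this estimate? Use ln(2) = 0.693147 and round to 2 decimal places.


Using the asymptotic formula: threshold ~ 2^k * ln(2).
2^15 = 32768.
32768 * 0.693147 = 22713.04.

22713.04


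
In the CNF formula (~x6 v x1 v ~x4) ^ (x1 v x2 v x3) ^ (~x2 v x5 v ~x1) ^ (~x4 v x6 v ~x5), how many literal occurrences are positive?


Scan each clause for unnegated literals.
Clause 1: 1 positive; Clause 2: 3 positive; Clause 3: 1 positive; Clause 4: 1 positive.
Total positive literal occurrences = 6.

6


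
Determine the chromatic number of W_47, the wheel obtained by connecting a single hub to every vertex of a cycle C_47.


W_47 consists of the cycle C_47 together with a hub vertex adjacent to every cycle vertex.
The cycle C_47 needs 3 colors (odd cycle -> 3).
The hub is adjacent to every cycle vertex, so it must receive a new color distinct from all of them.
Chromatic number = 3 + 1 = 4.

4
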